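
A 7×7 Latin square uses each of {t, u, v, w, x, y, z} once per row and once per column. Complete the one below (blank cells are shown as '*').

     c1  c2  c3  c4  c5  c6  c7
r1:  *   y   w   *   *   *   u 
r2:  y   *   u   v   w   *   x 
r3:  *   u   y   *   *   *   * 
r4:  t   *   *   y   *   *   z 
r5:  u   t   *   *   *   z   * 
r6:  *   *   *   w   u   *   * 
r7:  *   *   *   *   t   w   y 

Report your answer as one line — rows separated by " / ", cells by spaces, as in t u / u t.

v y w t z x u / y z u v w t x / w u y z x v t / t w x y v u z / u t v x y z w / z x t w u y v / x v z u t w y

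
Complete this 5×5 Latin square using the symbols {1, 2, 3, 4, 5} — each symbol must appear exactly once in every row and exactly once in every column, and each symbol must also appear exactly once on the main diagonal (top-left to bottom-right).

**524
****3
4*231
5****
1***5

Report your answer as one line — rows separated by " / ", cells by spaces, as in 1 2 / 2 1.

3 1 5 2 4 / 2 4 1 5 3 / 4 5 2 3 1 / 5 3 4 1 2 / 1 2 3 4 5

Cell (r1,c1): row 1 has {2,4,5}; column 1 has {1,4,5}; the diagonal has {2,5} → 3.
Cell (r1,c2): row 1 has {2,3,4,5}; column 2 is empty so far → 1.
Cell (r2,c1): row 2 has {3}; column 1 has {1,3,4,5} → 2.
Cell (r2,c2): row 2 has {2,3}; column 2 has {1}; the diagonal has {2,3,5} → 4.
Cell (r2,c3): row 2 has {2,3,4}; column 3 has {2,5} → 1.
Cell (r2,c4): row 2 has {1,2,3,4}; column 4 has {2,3} → 5.
Cell (r3,c2): row 3 has {1,2,3,4}; column 2 has {1,4} → 5.
Cell (r4,c4): row 4 has {5}; column 4 has {2,3,5}; the diagonal has {2,3,4,5} → 1.
Cell (r4,c5): row 4 has {1,5}; column 5 has {1,3,4,5} → 2.
Cell (r5,c4): row 5 has {1,5}; column 4 has {1,2,3,5} → 4.
Cell (r4,c2): row 4 has {1,2,5}; column 2 has {1,4,5} → 3.
Cell (r4,c3): row 4 has {1,2,3,5}; column 3 has {1,2,5} → 4.
Cell (r5,c2): row 5 has {1,4,5}; column 2 has {1,3,4,5} → 2.
Cell (r5,c3): row 5 has {1,2,4,5}; column 3 has {1,2,4,5} → 3.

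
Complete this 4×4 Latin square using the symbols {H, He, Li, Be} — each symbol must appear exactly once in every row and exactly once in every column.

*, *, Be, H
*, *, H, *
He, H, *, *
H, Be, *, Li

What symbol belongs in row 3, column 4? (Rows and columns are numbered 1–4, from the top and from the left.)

row 1 has {H,Be}; column 1 has {H,He} — only Li is left for (r1,c1).
row 1 has {H,Li,Be}; column 2 has {H,Be} — only He is left for (r1,c2).
row 2 has {H}; column 1 has {H,He,Li} — only Be is left for (r2,c1).
row 2 has {H,Be}; column 2 has {H,He,Be} — only Li is left for (r2,c2).
row 2 has {H,Li,Be}; column 4 has {H,Li} — only He is left for (r2,c4).
row 3 has {H,He}; column 3 has {H,Be} — only Li is left for (r3,c3).
row 3 has {H,He,Li}; column 4 has {H,He,Li} — only Be is left for (r3,c4).

Be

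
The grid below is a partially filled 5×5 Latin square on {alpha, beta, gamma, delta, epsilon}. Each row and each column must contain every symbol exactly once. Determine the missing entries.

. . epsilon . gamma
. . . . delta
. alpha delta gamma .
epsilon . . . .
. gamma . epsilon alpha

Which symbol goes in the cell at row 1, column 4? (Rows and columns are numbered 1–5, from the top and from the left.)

delta

At row 3, column 1: row 3 has {alpha,gamma,delta}; column 1 has {epsilon}; that leaves beta.
At row 3, column 5: row 3 has {alpha,beta,gamma,delta}; column 5 has {alpha,gamma,delta}; that leaves epsilon.
At row 4, column 5: row 4 has {epsilon}; column 5 has {alpha,gamma,delta,epsilon}; that leaves beta.
At row 5, column 1: row 5 has {alpha,gamma,epsilon}; column 1 has {beta,epsilon}; that leaves delta.
At row 5, column 3: row 5 has {alpha,gamma,delta,epsilon}; column 3 has {delta,epsilon}; that leaves beta.
At row 1, column 1: row 1 has {gamma,epsilon}; column 1 has {beta,delta,epsilon}; that leaves alpha.
At row 2, column 1: row 2 has {delta}; column 1 has {alpha,beta,delta,epsilon}; that leaves gamma.
At row 2, column 3: row 2 has {gamma,delta}; column 3 has {beta,delta,epsilon}; that leaves alpha.
At row 2, column 4: row 2 has {alpha,gamma,delta}; column 4 has {gamma,epsilon}; that leaves beta.
At row 4, column 2: row 4 has {beta,epsilon}; column 2 has {alpha,gamma}; that leaves delta.
At row 4, column 3: row 4 has {beta,delta,epsilon}; column 3 has {alpha,beta,delta,epsilon}; that leaves gamma.
At row 4, column 4: row 4 has {beta,gamma,delta,epsilon}; column 4 has {beta,gamma,epsilon}; that leaves alpha.
At row 1, column 2: row 1 has {alpha,gamma,epsilon}; column 2 has {alpha,gamma,delta}; that leaves beta.
At row 1, column 4: row 1 has {alpha,beta,gamma,epsilon}; column 4 has {alpha,beta,gamma,epsilon}; that leaves delta.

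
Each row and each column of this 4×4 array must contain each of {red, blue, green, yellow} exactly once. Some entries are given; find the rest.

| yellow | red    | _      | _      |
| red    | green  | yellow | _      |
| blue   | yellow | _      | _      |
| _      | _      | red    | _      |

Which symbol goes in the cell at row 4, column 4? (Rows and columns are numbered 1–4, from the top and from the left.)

yellow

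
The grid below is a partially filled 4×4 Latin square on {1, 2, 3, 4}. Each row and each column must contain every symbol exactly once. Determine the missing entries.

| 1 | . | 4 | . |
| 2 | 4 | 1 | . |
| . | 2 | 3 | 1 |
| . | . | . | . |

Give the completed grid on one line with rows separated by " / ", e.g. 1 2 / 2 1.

At row 1, column 2: row 1 has {1,4}; column 2 has {2,4}; that leaves 3.
At row 1, column 4: row 1 has {1,3,4}; column 4 has {1}; that leaves 2.
At row 2, column 4: row 2 has {1,2,4}; column 4 has {1,2}; that leaves 3.
At row 3, column 1: row 3 has {1,2,3}; column 1 has {1,2}; that leaves 4.
At row 4, column 1: row 4 is empty so far; column 1 has {1,2,4}; that leaves 3.
At row 4, column 2: row 4 has {3}; column 2 has {2,3,4}; that leaves 1.
At row 4, column 3: row 4 has {1,3}; column 3 has {1,3,4}; that leaves 2.
At row 4, column 4: row 4 has {1,2,3}; column 4 has {1,2,3}; that leaves 4.

1 3 4 2 / 2 4 1 3 / 4 2 3 1 / 3 1 2 4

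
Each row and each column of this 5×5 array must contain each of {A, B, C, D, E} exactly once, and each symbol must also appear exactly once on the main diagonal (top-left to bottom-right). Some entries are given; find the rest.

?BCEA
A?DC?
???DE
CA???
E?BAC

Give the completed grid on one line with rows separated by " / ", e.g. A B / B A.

(r1,c1): row 1 has {A,B,C,E}; column 1 has {A,C,E}; the diagonal has {C}, so it must be D.
(r2,c2): row 2 has {A,C,D}; column 2 has {A,B}; the diagonal has {C,D}, so it must be E.
(r2,c5): row 2 has {A,C,D,E}; column 5 has {A,C,E}, so it must be B.
(r3,c1): row 3 has {D,E}; column 1 has {A,C,D,E}, so it must be B.
(r3,c2): row 3 has {B,D,E}; column 2 has {A,B,E}, so it must be C.
(r3,c3): row 3 has {B,C,D,E}; column 3 has {B,C,D}; the diagonal has {C,D,E}, so it must be A.
(r4,c3): row 4 has {A,C}; column 3 has {A,B,C,D}, so it must be E.
(r4,c4): row 4 has {A,C,E}; column 4 has {A,C,D,E}; the diagonal has {A,C,D,E}, so it must be B.
(r4,c5): row 4 has {A,B,C,E}; column 5 has {A,B,C,E}, so it must be D.
(r5,c2): row 5 has {A,B,C,E}; column 2 has {A,B,C,E}, so it must be D.

D B C E A / A E D C B / B C A D E / C A E B D / E D B A C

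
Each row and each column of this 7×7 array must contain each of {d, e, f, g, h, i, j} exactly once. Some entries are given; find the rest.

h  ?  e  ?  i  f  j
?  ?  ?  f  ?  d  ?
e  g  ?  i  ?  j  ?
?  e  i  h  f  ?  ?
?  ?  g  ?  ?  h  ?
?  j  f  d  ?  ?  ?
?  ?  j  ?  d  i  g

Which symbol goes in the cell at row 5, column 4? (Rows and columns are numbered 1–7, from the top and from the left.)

j

(r1,c2): row 1 has {e,f,h,i,j}; column 2 has {e,g,j}, so it must be d.
(r1,c4): row 1 has {d,e,f,h,i,j}; column 4 has {d,f,h,i}, so it must be g.
(r2,c3): row 2 has {d,f}; column 3 has {e,f,g,i,j}, so it must be h.
(r3,c3): row 3 has {e,g,i,j}; column 3 has {e,f,g,h,i,j}, so it must be d.
(r3,c5): row 3 has {d,e,g,i,j}; column 5 has {d,f,i}, so it must be h.
(r3,c7): row 3 has {d,e,g,h,i,j}; column 7 has {g,j}, so it must be f.
(r4,c6): row 4 has {e,f,h,i}; column 6 has {d,f,h,i,j}, so it must be g.
(r4,c7): row 4 has {e,f,g,h,i}; column 7 has {f,g,j}, so it must be d.
(r6,c6): row 6 has {d,f,j}; column 6 has {d,f,g,h,i,j}, so it must be e.
(r7,c1): row 7 has {d,g,i,j}; column 1 has {e,h}, so it must be f.
(r7,c2): row 7 has {d,f,g,i,j}; column 2 has {d,e,g,j}, so it must be h.
(r7,c4): row 7 has {d,f,g,h,i,j}; column 4 has {d,f,g,h,i}, so it must be e.
(r2,c2): row 2 has {d,f,h}; column 2 has {d,e,g,h,j}, so it must be i.
(r2,c7): row 2 has {d,f,h,i}; column 7 has {d,f,g,j}, so it must be e.
(r4,c1): row 4 has {d,e,f,g,h,i}; column 1 has {e,f,h}, so it must be j.
(r5,c2): row 5 has {g,h}; column 2 has {d,e,g,h,i,j}, so it must be f.
(r5,c4): row 5 has {f,g,h}; column 4 has {d,e,f,g,h,i}, so it must be j.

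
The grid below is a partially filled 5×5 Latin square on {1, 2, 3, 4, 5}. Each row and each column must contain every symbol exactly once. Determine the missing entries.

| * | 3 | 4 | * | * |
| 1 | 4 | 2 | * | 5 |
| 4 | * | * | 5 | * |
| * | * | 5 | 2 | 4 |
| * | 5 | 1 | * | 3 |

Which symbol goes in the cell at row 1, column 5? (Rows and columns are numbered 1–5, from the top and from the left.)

2

(r1,c4) = 1
(r1,c5) = 2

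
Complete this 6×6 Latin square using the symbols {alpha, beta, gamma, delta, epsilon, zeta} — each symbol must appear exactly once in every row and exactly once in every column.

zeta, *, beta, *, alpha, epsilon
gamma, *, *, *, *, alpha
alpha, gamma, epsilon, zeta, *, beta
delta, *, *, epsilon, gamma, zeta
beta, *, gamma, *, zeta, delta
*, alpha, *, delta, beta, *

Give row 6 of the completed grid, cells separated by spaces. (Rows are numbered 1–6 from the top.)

epsilon alpha zeta delta beta gamma

(r1,c2) = delta
(r1,c4) = gamma
(r2,c4) = beta
(r3,c5) = delta
(r4,c2) = beta
(r4,c3) = alpha
(r5,c2) = epsilon
(r5,c4) = alpha
(r6,c1) = epsilon
(r6,c3) = zeta
(r6,c6) = gamma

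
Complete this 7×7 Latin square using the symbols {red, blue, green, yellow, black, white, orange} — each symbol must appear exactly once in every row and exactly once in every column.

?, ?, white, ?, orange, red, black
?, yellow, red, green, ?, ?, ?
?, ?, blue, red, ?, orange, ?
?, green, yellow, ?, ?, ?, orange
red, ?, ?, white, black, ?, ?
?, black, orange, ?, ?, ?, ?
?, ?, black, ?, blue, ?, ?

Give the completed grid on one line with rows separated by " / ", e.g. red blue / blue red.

row 1 has {red,black,white,orange}; column 2 has {green,yellow,black} — only blue is left for (r1,c2).
row 1 has {red,blue,black,white,orange}; column 4 has {red,green,white} — only yellow is left for (r1,c4).
row 2 has {red,green,yellow}; column 5 has {blue,black,orange} — only white is left for (r2,c5).
row 2 has {red,green,yellow,white}; column 7 has {black,orange} — only blue is left for (r2,c7).
row 3 has {red,blue,orange}; column 2 has {blue,green,yellow,black} — only white is left for (r3,c2).
row 4 has {green,yellow,orange}; column 5 has {blue,black,white,orange} — only red is left for (r4,c5).
row 5 has {red,black,white}; column 2 has {blue,green,yellow,black,white} — only orange is left for (r5,c2).
row 5 has {red,black,white,orange}; column 3 has {red,blue,yellow,black,white,orange} — only green is left for (r5,c3).
row 5 has {red,green,black,white,orange}; column 7 has {blue,black,orange} — only yellow is left for (r5,c7).
row 6 has {black,orange}; column 4 has {red,green,yellow,white} — only blue is left for (r6,c4).
row 7 has {blue,black}; column 2 has {blue,green,yellow,black,white,orange} — only red is left for (r7,c2).
row 7 has {red,blue,black}; column 4 has {red,blue,green,yellow,white} — only orange is left for (r7,c4).
row 1 has {red,blue,yellow,black,white,orange}; column 1 has {red} — only green is left for (r1,c1).
row 2 has {red,blue,green,yellow,white}; column 6 has {red,orange} — only black is left for (r2,c6).
row 3 has {red,blue,white,orange}; column 7 has {blue,yellow,black,orange} — only green is left for (r3,c7).
row 4 has {red,green,yellow,orange}; column 4 has {red,blue,green,yellow,white,orange} — only black is left for (r4,c4).
row 5 has {red,green,yellow,black,white,orange}; column 6 has {red,black,orange} — only blue is left for (r5,c6).
row 7 has {red,blue,black,orange}; column 7 has {blue,green,yellow,black,orange} — only white is left for (r7,c7).
row 2 has {red,blue,green,yellow,black,white}; column 1 has {red,green} — only orange is left for (r2,c1).
row 3 has {red,blue,green,white,orange}; column 5 has {red,blue,black,white,orange} — only yellow is left for (r3,c5).
row 4 has {red,green,yellow,black,orange}; column 6 has {red,blue,black,orange} — only white is left for (r4,c6).
row 6 has {blue,black,orange}; column 5 has {red,blue,yellow,black,white,orange} — only green is left for (r6,c5).
row 6 has {blue,green,black,orange}; column 6 has {red,blue,black,white,orange} — only yellow is left for (r6,c6).
row 6 has {blue,green,yellow,black,orange}; column 7 has {blue,green,yellow,black,white,orange} — only red is left for (r6,c7).
row 7 has {red,blue,black,white,orange}; column 1 has {red,green,orange} — only yellow is left for (r7,c1).
row 7 has {red,blue,yellow,black,white,orange}; column 6 has {red,blue,yellow,black,white,orange} — only green is left for (r7,c6).
row 3 has {red,blue,green,yellow,white,orange}; column 1 has {red,green,yellow,orange} — only black is left for (r3,c1).
row 4 has {red,green,yellow,black,white,orange}; column 1 has {red,green,yellow,black,orange} — only blue is left for (r4,c1).
row 6 has {red,blue,green,yellow,black,orange}; column 1 has {red,blue,green,yellow,black,orange} — only white is left for (r6,c1).

green blue white yellow orange red black / orange yellow red green white black blue / black white blue red yellow orange green / blue green yellow black red white orange / red orange green white black blue yellow / white black orange blue green yellow red / yellow red black orange blue green white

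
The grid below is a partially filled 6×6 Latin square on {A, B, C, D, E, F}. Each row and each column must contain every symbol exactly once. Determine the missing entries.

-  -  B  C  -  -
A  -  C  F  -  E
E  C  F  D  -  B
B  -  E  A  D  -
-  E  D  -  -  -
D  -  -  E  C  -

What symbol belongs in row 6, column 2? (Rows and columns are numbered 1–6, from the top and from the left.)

B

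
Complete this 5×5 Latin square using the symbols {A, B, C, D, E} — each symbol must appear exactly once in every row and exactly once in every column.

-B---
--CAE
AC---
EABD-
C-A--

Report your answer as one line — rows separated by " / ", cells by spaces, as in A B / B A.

D B E C A / B D C A E / A C D E B / E A B D C / C E A B D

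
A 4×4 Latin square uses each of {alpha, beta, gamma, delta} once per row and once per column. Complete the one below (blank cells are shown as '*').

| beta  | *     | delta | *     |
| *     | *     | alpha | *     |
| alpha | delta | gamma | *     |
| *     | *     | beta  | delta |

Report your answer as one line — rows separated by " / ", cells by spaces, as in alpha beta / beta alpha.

beta gamma delta alpha / delta beta alpha gamma / alpha delta gamma beta / gamma alpha beta delta

(r3,c4) = beta
(r4,c1) = gamma
(r4,c2) = alpha
(r1,c2) = gamma
(r1,c4) = alpha
(r2,c1) = delta
(r2,c2) = beta
(r2,c4) = gamma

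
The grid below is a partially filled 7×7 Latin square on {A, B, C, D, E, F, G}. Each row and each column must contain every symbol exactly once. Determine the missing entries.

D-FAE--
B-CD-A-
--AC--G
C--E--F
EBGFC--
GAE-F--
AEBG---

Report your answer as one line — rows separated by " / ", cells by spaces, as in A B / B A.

D C F A E G B / B F C D G A E / F D A C B E G / C G D E A B F / E B G F C D A / G A E B F C D / A E B G D F C

(r2,c5) = G
(r2,c7) = E
(r3,c1) = F
(r3,c2) = D
(r3,c5) = B
(r3,c6) = E
(r4,c2) = G
(r4,c3) = D
(r4,c5) = A
(r4,c6) = B
(r5,c6) = D
(r5,c7) = A
(r6,c4) = B
(r6,c6) = C
(r6,c7) = D
(r7,c5) = D
(r7,c6) = F
(r7,c7) = C
(r1,c2) = C
(r1,c6) = G
(r1,c7) = B
(r2,c2) = F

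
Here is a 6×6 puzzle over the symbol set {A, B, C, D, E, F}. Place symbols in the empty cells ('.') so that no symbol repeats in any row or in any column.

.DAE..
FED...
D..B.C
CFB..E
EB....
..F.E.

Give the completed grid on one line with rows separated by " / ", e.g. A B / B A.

Cell (r1,c1): row 1 has {A,D,E}; column 1 has {C,D,E,F} → B.
Cell (r1,c6): row 1 has {A,B,D,E}; column 6 has {C,E} → F.
Cell (r3,c2): row 3 has {B,C,D}; column 2 has {B,D,E,F} → A.
Cell (r3,c3): row 3 has {A,B,C,D}; column 3 has {A,B,D,F} → E.
Cell (r3,c5): row 3 has {A,B,C,D,E}; column 5 has {E} → F.
Cell (r5,c3): row 5 has {B,E}; column 3 has {A,B,D,E,F} → C.
Cell (r6,c1): row 6 has {E,F}; column 1 has {B,C,D,E,F} → A.
Cell (r6,c2): row 6 has {A,E,F}; column 2 has {A,B,D,E,F} → C.
Cell (r6,c4): row 6 has {A,C,E,F}; column 4 has {B,E} → D.
Cell (r6,c6): row 6 has {A,C,D,E,F}; column 6 has {C,E,F} → B.
Cell (r1,c5): row 1 has {A,B,D,E,F}; column 5 has {E,F} → C.
Cell (r2,c6): row 2 has {D,E,F}; column 6 has {B,C,E,F} → A.
Cell (r4,c4): row 4 has {B,C,E,F}; column 4 has {B,D,E} → A.
Cell (r4,c5): row 4 has {A,B,C,E,F}; column 5 has {C,E,F} → D.
Cell (r5,c4): row 5 has {B,C,E}; column 4 has {A,B,D,E} → F.
Cell (r5,c5): row 5 has {B,C,E,F}; column 5 has {C,D,E,F} → A.
Cell (r5,c6): row 5 has {A,B,C,E,F}; column 6 has {A,B,C,E,F} → D.
Cell (r2,c4): row 2 has {A,D,E,F}; column 4 has {A,B,D,E,F} → C.
Cell (r2,c5): row 2 has {A,C,D,E,F}; column 5 has {A,C,D,E,F} → B.

B D A E C F / F E D C B A / D A E B F C / C F B A D E / E B C F A D / A C F D E B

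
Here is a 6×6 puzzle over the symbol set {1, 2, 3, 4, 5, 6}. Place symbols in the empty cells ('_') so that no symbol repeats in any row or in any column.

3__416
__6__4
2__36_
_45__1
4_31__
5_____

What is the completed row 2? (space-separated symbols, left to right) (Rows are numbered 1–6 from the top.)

(r1,c3) = 2
(r2,c1) = 1
(r3,c6) = 5
(r4,c1) = 6
(r4,c4) = 2
(r4,c5) = 3
(r5,c6) = 2
(r6,c4) = 6
(r6,c6) = 3
(r1,c2) = 5
(r2,c4) = 5
(r2,c5) = 2
(r3,c2) = 1
(r3,c3) = 4
(r5,c2) = 6
(r5,c5) = 5
(r6,c2) = 2
(r6,c3) = 1
(r6,c5) = 4
(r2,c2) = 3

1 3 6 5 2 4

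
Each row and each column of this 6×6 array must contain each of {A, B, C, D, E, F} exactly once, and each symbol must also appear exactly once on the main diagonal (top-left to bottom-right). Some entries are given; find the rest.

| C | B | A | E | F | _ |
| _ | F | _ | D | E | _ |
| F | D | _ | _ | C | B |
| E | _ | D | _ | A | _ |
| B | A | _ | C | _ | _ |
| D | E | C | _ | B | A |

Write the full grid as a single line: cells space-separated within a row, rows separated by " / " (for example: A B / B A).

C B A E F D / A F B D E C / F D E A C B / E C D B A F / B A F C D E / D E C F B A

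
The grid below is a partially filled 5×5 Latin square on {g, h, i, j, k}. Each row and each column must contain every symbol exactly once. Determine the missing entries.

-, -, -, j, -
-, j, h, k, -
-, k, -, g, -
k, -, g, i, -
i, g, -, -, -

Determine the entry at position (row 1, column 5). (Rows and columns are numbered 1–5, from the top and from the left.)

g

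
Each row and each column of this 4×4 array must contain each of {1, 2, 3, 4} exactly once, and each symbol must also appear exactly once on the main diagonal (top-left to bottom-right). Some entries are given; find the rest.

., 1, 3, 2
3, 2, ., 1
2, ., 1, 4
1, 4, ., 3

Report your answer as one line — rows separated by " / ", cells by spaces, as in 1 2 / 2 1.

4 1 3 2 / 3 2 4 1 / 2 3 1 4 / 1 4 2 3

(r1,c1) = 4
(r2,c3) = 4
(r3,c2) = 3
(r4,c3) = 2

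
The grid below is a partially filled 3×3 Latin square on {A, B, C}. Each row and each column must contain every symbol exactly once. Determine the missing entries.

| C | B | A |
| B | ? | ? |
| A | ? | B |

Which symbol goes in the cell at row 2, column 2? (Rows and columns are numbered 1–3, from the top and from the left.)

A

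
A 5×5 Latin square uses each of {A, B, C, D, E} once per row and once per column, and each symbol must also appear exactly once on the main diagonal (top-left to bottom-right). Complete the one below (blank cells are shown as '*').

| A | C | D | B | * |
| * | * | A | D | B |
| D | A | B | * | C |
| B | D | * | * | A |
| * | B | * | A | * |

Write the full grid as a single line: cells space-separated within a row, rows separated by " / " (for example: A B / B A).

(r1,c5) = E
(r2,c2) = E
(r3,c4) = E
(r4,c4) = C
(r5,c5) = D
(r2,c1) = C
(r4,c3) = E
(r5,c1) = E
(r5,c3) = C

A C D B E / C E A D B / D A B E C / B D E C A / E B C A D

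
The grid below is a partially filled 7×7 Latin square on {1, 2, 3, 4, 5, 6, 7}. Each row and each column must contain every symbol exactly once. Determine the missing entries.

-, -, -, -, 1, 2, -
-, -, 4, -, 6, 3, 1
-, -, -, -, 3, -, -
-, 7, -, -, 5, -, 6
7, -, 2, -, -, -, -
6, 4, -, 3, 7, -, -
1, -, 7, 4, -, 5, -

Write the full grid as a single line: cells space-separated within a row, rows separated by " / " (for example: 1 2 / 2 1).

(r5,c5): row 5 has {2,7}; column 5 has {1,3,5,6,7}, so it must be 4.
(r6,c6): row 6 has {3,4,6,7}; column 6 has {2,3,5}, so it must be 1.
(r7,c5): row 7 has {1,4,5,7}; column 5 has {1,3,4,5,6,7}, so it must be 2.
(r7,c7): row 7 has {1,2,4,5,7}; column 7 has {1,6}, so it must be 3.
(r4,c6): row 4 has {5,6,7}; column 6 has {1,2,3,5}, so it must be 4.
(r5,c6): row 5 has {2,4,7}; column 6 has {1,2,3,4,5}, so it must be 6.
(r5,c7): row 5 has {2,4,6,7}; column 7 has {1,3,6}, so it must be 5.
(r6,c3): row 6 has {1,3,4,6,7}; column 3 has {2,4,7}, so it must be 5.
(r6,c7): row 6 has {1,3,4,5,6,7}; column 7 has {1,3,5,6}, so it must be 2.
(r7,c2): row 7 has {1,2,3,4,5,7}; column 2 has {4,7}, so it must be 6.
(r3,c6): row 3 has {3}; column 6 has {1,2,3,4,5,6}, so it must be 7.
(r3,c7): row 3 has {3,7}; column 7 has {1,2,3,5,6}, so it must be 4.
(r5,c4): row 5 has {2,4,5,6,7}; column 4 has {3,4}, so it must be 1.
(r1,c7): row 1 has {1,2}; column 7 has {1,2,3,4,5,6}, so it must be 7.
(r4,c4): row 4 has {4,5,6,7}; column 4 has {1,3,4}, so it must be 2.
(r5,c2): row 5 has {1,2,4,5,6,7}; column 2 has {4,6,7}, so it must be 3.
(r1,c2): row 1 has {1,2,7}; column 2 has {3,4,6,7}, so it must be 5.
(r1,c4): row 1 has {1,2,5,7}; column 4 has {1,2,3,4}, so it must be 6.
(r2,c2): row 2 has {1,3,4,6}; column 2 has {3,4,5,6,7}, so it must be 2.
(r3,c2): row 3 has {3,4,7}; column 2 has {2,3,4,5,6,7}, so it must be 1.
(r3,c3): row 3 has {1,3,4,7}; column 3 has {2,4,5,7}, so it must be 6.
(r3,c4): row 3 has {1,3,4,6,7}; column 4 has {1,2,3,4,6}, so it must be 5.
(r4,c1): row 4 has {2,4,5,6,7}; column 1 has {1,6,7}, so it must be 3.
(r4,c3): row 4 has {2,3,4,5,6,7}; column 3 has {2,4,5,6,7}, so it must be 1.
(r1,c1): row 1 has {1,2,5,6,7}; column 1 has {1,3,6,7}, so it must be 4.
(r1,c3): row 1 has {1,2,4,5,6,7}; column 3 has {1,2,4,5,6,7}, so it must be 3.
(r2,c1): row 2 has {1,2,3,4,6}; column 1 has {1,3,4,6,7}, so it must be 5.
(r2,c4): row 2 has {1,2,3,4,5,6}; column 4 has {1,2,3,4,5,6}, so it must be 7.
(r3,c1): row 3 has {1,3,4,5,6,7}; column 1 has {1,3,4,5,6,7}, so it must be 2.

4 5 3 6 1 2 7 / 5 2 4 7 6 3 1 / 2 1 6 5 3 7 4 / 3 7 1 2 5 4 6 / 7 3 2 1 4 6 5 / 6 4 5 3 7 1 2 / 1 6 7 4 2 5 3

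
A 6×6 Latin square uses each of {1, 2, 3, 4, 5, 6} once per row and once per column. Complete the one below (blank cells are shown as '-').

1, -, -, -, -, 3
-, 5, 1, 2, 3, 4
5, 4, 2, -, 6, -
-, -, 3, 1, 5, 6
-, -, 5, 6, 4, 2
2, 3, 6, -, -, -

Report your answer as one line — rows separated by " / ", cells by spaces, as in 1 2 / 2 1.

1 6 4 5 2 3 / 6 5 1 2 3 4 / 5 4 2 3 6 1 / 4 2 3 1 5 6 / 3 1 5 6 4 2 / 2 3 6 4 1 5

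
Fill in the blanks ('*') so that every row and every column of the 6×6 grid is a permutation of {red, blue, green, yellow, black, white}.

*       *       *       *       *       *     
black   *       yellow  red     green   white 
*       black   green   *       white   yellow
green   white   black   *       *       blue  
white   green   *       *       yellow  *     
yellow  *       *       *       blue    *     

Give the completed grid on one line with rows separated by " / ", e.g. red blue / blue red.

blue yellow red white black green / black blue yellow red green white / red black green blue white yellow / green white black yellow red blue / white green blue black yellow red / yellow red white green blue black

row 2 has {red,green,yellow,black,white}; column 2 has {green,black,white} — only blue is left for (r2,c2).
row 3 has {green,yellow,black,white}; column 4 has {red} — only blue is left for (r3,c4).
row 4 has {blue,green,black,white}; column 4 has {red,blue} — only yellow is left for (r4,c4).
row 4 has {blue,green,yellow,black,white}; column 5 has {blue,green,yellow,white} — only red is left for (r4,c5).
row 5 has {green,yellow,white}; column 4 has {red,blue,yellow} — only black is left for (r5,c4).
row 5 has {green,yellow,black,white}; column 6 has {blue,yellow,white} — only red is left for (r5,c6).
row 6 has {blue,yellow}; column 2 has {blue,green,black,white} — only red is left for (r6,c2).
row 6 has {red,blue,yellow}; column 3 has {green,yellow,black} — only white is left for (r6,c3).
row 6 has {red,blue,yellow,white}; column 4 has {red,blue,yellow,black} — only green is left for (r6,c4).
row 6 has {red,blue,green,yellow,white}; column 6 has {red,blue,yellow,white} — only black is left for (r6,c6).
row 1 is empty so far; column 2 has {red,blue,green,black,white} — only yellow is left for (r1,c2).
row 1 has {yellow}; column 4 has {red,blue,green,yellow,black} — only white is left for (r1,c4).
row 1 has {yellow,white}; column 5 has {red,blue,green,yellow,white} — only black is left for (r1,c5).
row 1 has {yellow,black,white}; column 6 has {red,blue,yellow,black,white} — only green is left for (r1,c6).
row 3 has {blue,green,yellow,black,white}; column 1 has {green,yellow,black,white} — only red is left for (r3,c1).
row 5 has {red,green,yellow,black,white}; column 3 has {green,yellow,black,white} — only blue is left for (r5,c3).
row 1 has {green,yellow,black,white}; column 1 has {red,green,yellow,black,white} — only blue is left for (r1,c1).
row 1 has {blue,green,yellow,black,white}; column 3 has {blue,green,yellow,black,white} — only red is left for (r1,c3).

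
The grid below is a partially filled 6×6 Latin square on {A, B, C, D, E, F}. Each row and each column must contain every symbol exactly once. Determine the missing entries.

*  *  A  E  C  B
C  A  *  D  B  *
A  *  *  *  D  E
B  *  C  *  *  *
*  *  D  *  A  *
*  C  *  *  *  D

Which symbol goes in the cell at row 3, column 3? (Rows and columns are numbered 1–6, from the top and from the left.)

Cell (r2,c6): row 2 has {A,B,C,D}; column 6 has {B,D,E} → F.
Cell (r4,c6): row 4 has {B,C}; column 6 has {B,D,E,F} → A.
Cell (r5,c6): row 5 has {A,D}; column 6 has {A,B,D,E,F} → C.
Cell (r2,c3): row 2 has {A,B,C,D,F}; column 3 has {A,C,D} → E.
Cell (r4,c4): row 4 has {A,B,C}; column 4 has {D,E} → F.
Cell (r4,c5): row 4 has {A,B,C,F}; column 5 has {A,B,C,D} → E.
Cell (r5,c4): row 5 has {A,C,D}; column 4 has {D,E,F} → B.
Cell (r6,c4): row 6 has {C,D}; column 4 has {B,D,E,F} → A.
Cell (r6,c5): row 6 has {A,C,D}; column 5 has {A,B,C,D,E} → F.
Cell (r3,c4): row 3 has {A,D,E}; column 4 has {A,B,D,E,F} → C.
Cell (r4,c2): row 4 has {A,B,C,E,F}; column 2 has {A,C} → D.
Cell (r6,c1): row 6 has {A,C,D,F}; column 1 has {A,B,C} → E.
Cell (r6,c3): row 6 has {A,C,D,E,F}; column 3 has {A,C,D,E} → B.
Cell (r1,c2): row 1 has {A,B,C,E}; column 2 has {A,C,D} → F.
Cell (r3,c2): row 3 has {A,C,D,E}; column 2 has {A,C,D,F} → B.
Cell (r3,c3): row 3 has {A,B,C,D,E}; column 3 has {A,B,C,D,E} → F.

F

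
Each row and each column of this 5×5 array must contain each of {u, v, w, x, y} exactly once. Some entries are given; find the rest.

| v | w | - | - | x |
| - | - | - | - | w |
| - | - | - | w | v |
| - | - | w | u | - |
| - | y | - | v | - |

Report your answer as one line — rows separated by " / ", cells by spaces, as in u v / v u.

v w u y x / y u v x w / u x y w v / x v w u y / w y x v u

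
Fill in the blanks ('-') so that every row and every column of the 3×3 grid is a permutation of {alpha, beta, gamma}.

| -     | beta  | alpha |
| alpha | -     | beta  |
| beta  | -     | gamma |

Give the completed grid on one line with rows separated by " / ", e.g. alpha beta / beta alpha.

(r1,c1): row 1 has {alpha,beta}; column 1 has {alpha,beta}, so it must be gamma.
(r2,c2): row 2 has {alpha,beta}; column 2 has {beta}, so it must be gamma.
(r3,c2): row 3 has {beta,gamma}; column 2 has {beta,gamma}, so it must be alpha.

gamma beta alpha / alpha gamma beta / beta alpha gamma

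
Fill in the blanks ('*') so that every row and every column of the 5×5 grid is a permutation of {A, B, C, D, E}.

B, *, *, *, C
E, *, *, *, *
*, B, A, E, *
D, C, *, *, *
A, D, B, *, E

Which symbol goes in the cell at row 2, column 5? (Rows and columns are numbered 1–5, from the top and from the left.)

B

(r2,c2) = A
(r3,c1) = C
(r3,c5) = D
(r4,c3) = E
(r5,c4) = C
(r1,c2) = E
(r1,c3) = D
(r1,c4) = A
(r2,c3) = C
(r2,c5) = B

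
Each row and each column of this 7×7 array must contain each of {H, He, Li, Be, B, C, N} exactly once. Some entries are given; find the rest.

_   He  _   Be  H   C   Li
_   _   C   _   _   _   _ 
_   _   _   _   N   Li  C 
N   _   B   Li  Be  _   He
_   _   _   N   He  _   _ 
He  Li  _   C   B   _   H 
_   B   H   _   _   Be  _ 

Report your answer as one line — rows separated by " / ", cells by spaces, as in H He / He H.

B He N Be H C Li / Be N C H Li He B / H Be He B N Li C / N C B Li Be H He / C H Li N He B Be / He Li Be C B N H / Li B H He C Be N

At row 1, column 1: row 1 has {H,He,Li,Be,C}; column 1 has {He,N}; that leaves B.
At row 1, column 3: row 1 has {H,He,Li,Be,B,C}; column 3 has {H,B,C}; that leaves N.
At row 2, column 5: row 2 has {C}; column 5 has {H,He,Be,B,N}; that leaves Li.
At row 4, column 6: row 4 has {He,Li,Be,B,N}; column 6 has {Li,Be,C}; that leaves H.
At row 5, column 6: row 5 has {He,N}; column 6 has {H,Li,Be,C}; that leaves B.
At row 5, column 7: row 5 has {He,B,N}; column 7 has {H,He,Li,C}; that leaves Be.
At row 6, column 3: row 6 has {H,He,Li,B,C}; column 3 has {H,B,C,N}; that leaves Be.
At row 6, column 6: row 6 has {H,He,Li,Be,B,C}; column 6 has {H,Li,Be,B,C}; that leaves N.
At row 7, column 4: row 7 has {H,Be,B}; column 4 has {Li,Be,C,N}; that leaves He.
At row 7, column 5: row 7 has {H,He,Be,B}; column 5 has {H,He,Li,Be,B,N}; that leaves C.
At row 7, column 7: row 7 has {H,He,Be,B,C}; column 7 has {H,He,Li,Be,C}; that leaves N.
At row 2, column 6: row 2 has {Li,C}; column 6 has {H,Li,Be,B,C,N}; that leaves He.
At row 2, column 7: row 2 has {He,Li,C}; column 7 has {H,He,Li,Be,C,N}; that leaves B.
At row 3, column 3: row 3 has {Li,C,N}; column 3 has {H,Be,B,C,N}; that leaves He.
At row 4, column 2: row 4 has {H,He,Li,Be,B,N}; column 2 has {He,Li,B}; that leaves C.
At row 5, column 2: row 5 has {He,Be,B,N}; column 2 has {He,Li,B,C}; that leaves H.
At row 5, column 3: row 5 has {H,He,Be,B,N}; column 3 has {H,He,Be,B,C,N}; that leaves Li.
At row 7, column 1: row 7 has {H,He,Be,B,C,N}; column 1 has {He,B,N}; that leaves Li.
At row 2, column 4: row 2 has {He,Li,B,C}; column 4 has {He,Li,Be,C,N}; that leaves H.
At row 3, column 2: row 3 has {He,Li,C,N}; column 2 has {H,He,Li,B,C}; that leaves Be.
At row 3, column 4: row 3 has {He,Li,Be,C,N}; column 4 has {H,He,Li,Be,C,N}; that leaves B.
At row 5, column 1: row 5 has {H,He,Li,Be,B,N}; column 1 has {He,Li,B,N}; that leaves C.
At row 2, column 1: row 2 has {H,He,Li,B,C}; column 1 has {He,Li,B,C,N}; that leaves Be.
At row 2, column 2: row 2 has {H,He,Li,Be,B,C}; column 2 has {H,He,Li,Be,B,C}; that leaves N.
At row 3, column 1: row 3 has {He,Li,Be,B,C,N}; column 1 has {He,Li,Be,B,C,N}; that leaves H.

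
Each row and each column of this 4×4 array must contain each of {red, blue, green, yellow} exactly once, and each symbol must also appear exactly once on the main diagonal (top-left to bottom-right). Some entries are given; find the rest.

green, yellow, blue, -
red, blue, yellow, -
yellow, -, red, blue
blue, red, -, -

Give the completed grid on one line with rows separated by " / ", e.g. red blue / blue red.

green yellow blue red / red blue yellow green / yellow green red blue / blue red green yellow

(r1,c4) = red
(r2,c4) = green
(r3,c2) = green
(r4,c3) = green
(r4,c4) = yellow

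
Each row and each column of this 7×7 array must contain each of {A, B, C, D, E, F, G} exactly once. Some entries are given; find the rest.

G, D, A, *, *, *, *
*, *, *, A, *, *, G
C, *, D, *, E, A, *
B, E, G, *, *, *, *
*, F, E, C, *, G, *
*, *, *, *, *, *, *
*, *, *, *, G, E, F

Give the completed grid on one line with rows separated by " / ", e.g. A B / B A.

G D A E F B C / E B F A D C G / C G D F E A B / B E G D C F A / A F E C B G D / F C B G A D E / D A C B G E F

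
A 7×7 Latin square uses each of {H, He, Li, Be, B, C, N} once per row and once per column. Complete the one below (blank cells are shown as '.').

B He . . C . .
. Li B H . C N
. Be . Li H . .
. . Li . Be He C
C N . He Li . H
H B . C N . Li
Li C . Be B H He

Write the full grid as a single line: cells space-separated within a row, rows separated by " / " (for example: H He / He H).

B He H N C Li Be / Be Li B H He C N / He Be C Li H N B / N H Li B Be He C / C N Be He Li B H / H B He C N Be Li / Li C N Be B H He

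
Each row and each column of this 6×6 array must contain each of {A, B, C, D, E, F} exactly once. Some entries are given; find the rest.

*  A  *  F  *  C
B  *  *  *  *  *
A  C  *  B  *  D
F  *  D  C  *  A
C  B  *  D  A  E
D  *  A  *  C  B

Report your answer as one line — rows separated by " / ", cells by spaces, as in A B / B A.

E A B F D C / B D C A E F / A C E B F D / F E D C B A / C B F D A E / D F A E C B

Cell (r1,c1): row 1 has {A,C,F}; column 1 has {A,B,C,D,F} → E.
Cell (r1,c3): row 1 has {A,C,E,F}; column 3 has {A,D} → B.
Cell (r1,c5): row 1 has {A,B,C,E,F}; column 5 has {A,C} → D.
Cell (r2,c6): row 2 has {B}; column 6 has {A,B,C,D,E} → F.
Cell (r4,c2): row 4 has {A,C,D,F}; column 2 has {A,B,C} → E.
Cell (r4,c5): row 4 has {A,C,D,E,F}; column 5 has {A,C,D} → B.
Cell (r5,c3): row 5 has {A,B,C,D,E}; column 3 has {A,B,D} → F.
Cell (r6,c2): row 6 has {A,B,C,D}; column 2 has {A,B,C,E} → F.
Cell (r6,c4): row 6 has {A,B,C,D,F}; column 4 has {B,C,D,F} → E.
Cell (r2,c2): row 2 has {B,F}; column 2 has {A,B,C,E,F} → D.
Cell (r2,c4): row 2 has {B,D,F}; column 4 has {B,C,D,E,F} → A.
Cell (r2,c5): row 2 has {A,B,D,F}; column 5 has {A,B,C,D} → E.
Cell (r3,c3): row 3 has {A,B,C,D}; column 3 has {A,B,D,F} → E.
Cell (r3,c5): row 3 has {A,B,C,D,E}; column 5 has {A,B,C,D,E} → F.
Cell (r2,c3): row 2 has {A,B,D,E,F}; column 3 has {A,B,D,E,F} → C.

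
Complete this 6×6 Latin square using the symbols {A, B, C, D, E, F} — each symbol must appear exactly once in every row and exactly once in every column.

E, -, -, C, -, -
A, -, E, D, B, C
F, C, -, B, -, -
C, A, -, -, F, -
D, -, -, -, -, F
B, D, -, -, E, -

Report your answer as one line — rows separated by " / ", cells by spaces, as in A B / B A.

E B F C A D / A F E D B C / F C A B D E / C A D E F B / D E B A C F / B D C F E A

row 2 has {A,B,C,D,E}; column 2 has {A,C,D} — only F is left for (r2,c2).
row 4 has {A,C,F}; column 4 has {B,C,D} — only E is left for (r4,c4).
row 5 has {D,F}; column 4 has {B,C,D,E} — only A is left for (r5,c4).
row 5 has {A,D,F}; column 5 has {B,E,F} — only C is left for (r5,c5).
row 6 has {B,D,E}; column 4 has {A,B,C,D,E} — only F is left for (r6,c4).
row 6 has {B,D,E,F}; column 6 has {C,F} — only A is left for (r6,c6).
row 1 has {C,E}; column 2 has {A,C,D,F} — only B is left for (r1,c2).
row 1 has {B,C,E}; column 6 has {A,C,F} — only D is left for (r1,c6).
row 3 has {B,C,F}; column 6 has {A,C,D,F} — only E is left for (r3,c6).
row 4 has {A,C,E,F}; column 6 has {A,C,D,E,F} — only B is left for (r4,c6).
row 5 has {A,C,D,F}; column 2 has {A,B,C,D,F} — only E is left for (r5,c2).
row 5 has {A,C,D,E,F}; column 3 has {E} — only B is left for (r5,c3).
row 6 has {A,B,D,E,F}; column 3 has {B,E} — only C is left for (r6,c3).
row 1 has {B,C,D,E}; column 5 has {B,C,E,F} — only A is left for (r1,c5).
row 3 has {B,C,E,F}; column 5 has {A,B,C,E,F} — only D is left for (r3,c5).
row 4 has {A,B,C,E,F}; column 3 has {B,C,E} — only D is left for (r4,c3).
row 1 has {A,B,C,D,E}; column 3 has {B,C,D,E} — only F is left for (r1,c3).
row 3 has {B,C,D,E,F}; column 3 has {B,C,D,E,F} — only A is left for (r3,c3).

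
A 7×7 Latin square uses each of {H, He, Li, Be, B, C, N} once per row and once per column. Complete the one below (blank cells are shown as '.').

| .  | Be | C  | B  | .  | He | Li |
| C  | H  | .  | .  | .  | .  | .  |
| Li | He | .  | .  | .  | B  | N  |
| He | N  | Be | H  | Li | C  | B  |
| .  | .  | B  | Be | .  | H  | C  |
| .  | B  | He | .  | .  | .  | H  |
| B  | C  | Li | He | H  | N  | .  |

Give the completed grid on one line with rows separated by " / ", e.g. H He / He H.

H Be C B N He Li / C H N Li B Be He / Li He H C Be B N / He N Be H Li C B / N Li B Be He H C / Be B He N C Li H / B C Li He H N Be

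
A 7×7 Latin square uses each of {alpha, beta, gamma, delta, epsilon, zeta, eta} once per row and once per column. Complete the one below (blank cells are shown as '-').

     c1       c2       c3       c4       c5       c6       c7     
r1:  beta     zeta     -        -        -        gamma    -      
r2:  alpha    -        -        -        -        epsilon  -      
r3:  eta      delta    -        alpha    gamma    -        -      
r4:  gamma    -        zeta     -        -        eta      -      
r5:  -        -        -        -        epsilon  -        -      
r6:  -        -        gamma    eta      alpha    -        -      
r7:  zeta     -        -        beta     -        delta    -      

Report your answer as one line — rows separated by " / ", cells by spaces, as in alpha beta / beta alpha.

(r5,c1): row 5 has {epsilon}; column 1 has {alpha,beta,gamma,zeta,eta}, so it must be delta.
(r6,c1): row 6 has {alpha,gamma,eta}; column 1 has {alpha,beta,gamma,delta,zeta,eta}, so it must be epsilon.
(r6,c2): row 6 has {alpha,gamma,epsilon,eta}; column 2 has {delta,zeta}, so it must be beta.
(r6,c6): row 6 has {alpha,beta,gamma,epsilon,eta}; column 6 has {gamma,delta,epsilon,eta}, so it must be zeta.
(r6,c7): row 6 has {alpha,beta,gamma,epsilon,zeta,eta}; column 7 is empty so far, so it must be delta.
(r7,c5): row 7 has {beta,delta,zeta}; column 5 has {alpha,gamma,epsilon}, so it must be eta.
(r1,c5): row 1 has {beta,gamma,zeta}; column 5 has {alpha,gamma,epsilon,eta}, so it must be delta.
(r3,c6): row 3 has {alpha,gamma,delta,eta}; column 6 has {gamma,delta,epsilon,zeta,eta}, so it must be beta.
(r4,c5): row 4 has {gamma,zeta,eta}; column 5 has {alpha,gamma,delta,epsilon,eta}, so it must be beta.
(r5,c6): row 5 has {delta,epsilon}; column 6 has {beta,gamma,delta,epsilon,zeta,eta}, so it must be alpha.
(r1,c4): row 1 has {beta,gamma,delta,zeta}; column 4 has {alpha,beta,eta}, so it must be epsilon.
(r2,c5): row 2 has {alpha,epsilon}; column 5 has {alpha,beta,gamma,delta,epsilon,eta}, so it must be zeta.
(r3,c3): row 3 has {alpha,beta,gamma,delta,eta}; column 3 has {gamma,zeta}, so it must be epsilon.
(r3,c7): row 3 has {alpha,beta,gamma,delta,epsilon,eta}; column 7 has {delta}, so it must be zeta.
(r4,c4): row 4 has {beta,gamma,zeta,eta}; column 4 has {alpha,beta,epsilon,eta}, so it must be delta.
(r7,c3): row 7 has {beta,delta,zeta,eta}; column 3 has {gamma,epsilon,zeta}, so it must be alpha.
(r1,c3): row 1 has {beta,gamma,delta,epsilon,zeta}; column 3 has {alpha,gamma,epsilon,zeta}, so it must be eta.
(r1,c7): row 1 has {beta,gamma,delta,epsilon,zeta,eta}; column 7 has {delta,zeta}, so it must be alpha.
(r2,c4): row 2 has {alpha,epsilon,zeta}; column 4 has {alpha,beta,delta,epsilon,eta}, so it must be gamma.
(r4,c7): row 4 has {beta,gamma,delta,zeta,eta}; column 7 has {alpha,delta,zeta}, so it must be epsilon.
(r5,c3): row 5 has {alpha,delta,epsilon}; column 3 has {alpha,gamma,epsilon,zeta,eta}, so it must be beta.
(r5,c4): row 5 has {alpha,beta,delta,epsilon}; column 4 has {alpha,beta,gamma,delta,epsilon,eta}, so it must be zeta.
(r7,c7): row 7 has {alpha,beta,delta,zeta,eta}; column 7 has {alpha,delta,epsilon,zeta}, so it must be gamma.
(r2,c2): row 2 has {alpha,gamma,epsilon,zeta}; column 2 has {beta,delta,zeta}, so it must be eta.
(r2,c3): row 2 has {alpha,gamma,epsilon,zeta,eta}; column 3 has {alpha,beta,gamma,epsilon,zeta,eta}, so it must be delta.
(r2,c7): row 2 has {alpha,gamma,delta,epsilon,zeta,eta}; column 7 has {alpha,gamma,delta,epsilon,zeta}, so it must be beta.
(r4,c2): row 4 has {beta,gamma,delta,epsilon,zeta,eta}; column 2 has {beta,delta,zeta,eta}, so it must be alpha.
(r5,c2): row 5 has {alpha,beta,delta,epsilon,zeta}; column 2 has {alpha,beta,delta,zeta,eta}, so it must be gamma.
(r5,c7): row 5 has {alpha,beta,gamma,delta,epsilon,zeta}; column 7 has {alpha,beta,gamma,delta,epsilon,zeta}, so it must be eta.
(r7,c2): row 7 has {alpha,beta,gamma,delta,zeta,eta}; column 2 has {alpha,beta,gamma,delta,zeta,eta}, so it must be epsilon.

beta zeta eta epsilon delta gamma alpha / alpha eta delta gamma zeta epsilon beta / eta delta epsilon alpha gamma beta zeta / gamma alpha zeta delta beta eta epsilon / delta gamma beta zeta epsilon alpha eta / epsilon beta gamma eta alpha zeta delta / zeta epsilon alpha beta eta delta gamma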